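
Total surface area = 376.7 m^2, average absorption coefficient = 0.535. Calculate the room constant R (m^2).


Given values:
  S = 376.7 m^2, alpha = 0.535
Formula: R = S * alpha / (1 - alpha)
Numerator: 376.7 * 0.535 = 201.5345
Denominator: 1 - 0.535 = 0.465
R = 201.5345 / 0.465 = 433.41

433.41 m^2


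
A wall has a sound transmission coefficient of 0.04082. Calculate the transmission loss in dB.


Given values:
  tau = 0.04082
Formula: TL = 10 * log10(1 / tau)
Compute 1 / tau = 1 / 0.04082 = 24.4978
Compute log10(24.4978) = 1.389127
TL = 10 * 1.389127 = 13.89

13.89 dB


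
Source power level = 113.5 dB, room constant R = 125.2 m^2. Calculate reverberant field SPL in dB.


Given values:
  Lw = 113.5 dB, R = 125.2 m^2
Formula: SPL = Lw + 10 * log10(4 / R)
Compute 4 / R = 4 / 125.2 = 0.031949
Compute 10 * log10(0.031949) = -14.9554
SPL = 113.5 + (-14.9554) = 98.54

98.54 dB


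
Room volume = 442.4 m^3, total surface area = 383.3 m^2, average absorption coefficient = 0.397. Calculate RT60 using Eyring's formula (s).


Given values:
  V = 442.4 m^3, S = 383.3 m^2, alpha = 0.397
Formula: RT60 = 0.161 * V / (-S * ln(1 - alpha))
Compute ln(1 - 0.397) = ln(0.603) = -0.505838
Denominator: -383.3 * -0.505838 = 193.8877
Numerator: 0.161 * 442.4 = 71.2264
RT60 = 71.2264 / 193.8877 = 0.367

0.367 s


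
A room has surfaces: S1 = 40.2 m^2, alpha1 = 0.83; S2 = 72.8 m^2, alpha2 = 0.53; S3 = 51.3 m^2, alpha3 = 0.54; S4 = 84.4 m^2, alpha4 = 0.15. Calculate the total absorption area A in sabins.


Given surfaces:
  Surface 1: 40.2 * 0.83 = 33.366
  Surface 2: 72.8 * 0.53 = 38.584
  Surface 3: 51.3 * 0.54 = 27.702
  Surface 4: 84.4 * 0.15 = 12.66
Formula: A = sum(Si * alpha_i)
A = 33.366 + 38.584 + 27.702 + 12.66
A = 112.31

112.31 sabins


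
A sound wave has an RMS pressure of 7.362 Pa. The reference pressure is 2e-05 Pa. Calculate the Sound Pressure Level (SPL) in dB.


Given values:
  p = 7.362 Pa
  p_ref = 2e-05 Pa
Formula: SPL = 20 * log10(p / p_ref)
Compute ratio: p / p_ref = 7.362 / 2e-05 = 368100
Compute log10: log10(368100) = 5.565966
Multiply: SPL = 20 * 5.565966 = 111.32

111.32 dB


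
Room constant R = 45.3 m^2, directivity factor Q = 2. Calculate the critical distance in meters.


Given values:
  R = 45.3 m^2, Q = 2
Formula: d_c = 0.141 * sqrt(Q * R)
Compute Q * R = 2 * 45.3 = 90.6
Compute sqrt(90.6) = 9.5184
d_c = 0.141 * 9.5184 = 1.342

1.342 m


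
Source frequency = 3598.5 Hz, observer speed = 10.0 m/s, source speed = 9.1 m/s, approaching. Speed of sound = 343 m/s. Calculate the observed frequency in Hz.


Given values:
  f_s = 3598.5 Hz, v_o = 10.0 m/s, v_s = 9.1 m/s
  Direction: approaching
Formula: f_o = f_s * (c + v_o) / (c - v_s)
Numerator: c + v_o = 343 + 10.0 = 353.0
Denominator: c - v_s = 343 - 9.1 = 333.9
f_o = 3598.5 * 353.0 / 333.9 = 3804.34

3804.34 Hz


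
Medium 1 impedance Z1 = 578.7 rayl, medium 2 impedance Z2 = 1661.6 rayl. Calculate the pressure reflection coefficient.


Given values:
  Z1 = 578.7 rayl, Z2 = 1661.6 rayl
Formula: R = (Z2 - Z1) / (Z2 + Z1)
Numerator: Z2 - Z1 = 1661.6 - 578.7 = 1082.9
Denominator: Z2 + Z1 = 1661.6 + 578.7 = 2240.3
R = 1082.9 / 2240.3 = 0.4834

0.4834


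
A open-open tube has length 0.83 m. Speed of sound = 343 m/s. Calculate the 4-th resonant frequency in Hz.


Given values:
  Tube type: open-open, L = 0.83 m, c = 343 m/s, n = 4
Formula: f_n = n * c / (2 * L)
Compute 2 * L = 2 * 0.83 = 1.66
f = 4 * 343 / 1.66
f = 826.51

826.51 Hz


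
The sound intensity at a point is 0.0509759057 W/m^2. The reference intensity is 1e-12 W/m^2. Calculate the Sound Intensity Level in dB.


Given values:
  I = 0.0509759057 W/m^2
  I_ref = 1e-12 W/m^2
Formula: SIL = 10 * log10(I / I_ref)
Compute ratio: I / I_ref = 50975905700
Compute log10: log10(50975905700) = 10.707365
Multiply: SIL = 10 * 10.707365 = 107.07

107.07 dB


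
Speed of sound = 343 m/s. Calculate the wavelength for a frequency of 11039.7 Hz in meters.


Given values:
  c = 343 m/s, f = 11039.7 Hz
Formula: lambda = c / f
lambda = 343 / 11039.7
lambda = 0.0311

0.0311 m


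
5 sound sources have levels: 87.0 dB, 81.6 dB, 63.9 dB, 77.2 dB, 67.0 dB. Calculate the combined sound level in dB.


Formula: L_total = 10 * log10( sum(10^(Li/10)) )
  Source 1: 10^(87.0/10) = 501187233.6273
  Source 2: 10^(81.6/10) = 144543977.0746
  Source 3: 10^(63.9/10) = 2454708.9157
  Source 4: 10^(77.2/10) = 52480746.025
  Source 5: 10^(67.0/10) = 5011872.3363
Sum of linear values = 705678537.9789
L_total = 10 * log10(705678537.9789) = 88.49

88.49 dB


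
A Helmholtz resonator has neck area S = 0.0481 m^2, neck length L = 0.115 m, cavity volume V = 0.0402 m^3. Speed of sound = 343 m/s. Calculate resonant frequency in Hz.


Given values:
  S = 0.0481 m^2, L = 0.115 m, V = 0.0402 m^3, c = 343 m/s
Formula: f = (c / (2*pi)) * sqrt(S / (V * L))
Compute V * L = 0.0402 * 0.115 = 0.004623
Compute S / (V * L) = 0.0481 / 0.004623 = 10.4045
Compute sqrt(10.4045) = 3.225601
Compute c / (2*pi) = 343 / 6.283185 = 54.590148
f = 54.590148 * 3.225601 = 176.09

176.09 Hz


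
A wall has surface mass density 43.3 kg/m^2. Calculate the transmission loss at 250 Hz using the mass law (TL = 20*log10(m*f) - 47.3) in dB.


Given values:
  m = 43.3 kg/m^2, f = 250 Hz
Formula: TL = 20 * log10(m * f) - 47.3
Compute m * f = 43.3 * 250 = 10825.0
Compute log10(10825.0) = 4.034428
Compute 20 * 4.034428 = 80.6886
TL = 80.6886 - 47.3 = 33.39

33.39 dB


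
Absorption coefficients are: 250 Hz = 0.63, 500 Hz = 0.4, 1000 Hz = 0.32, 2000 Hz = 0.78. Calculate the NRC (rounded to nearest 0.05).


Given values:
  a_250 = 0.63, a_500 = 0.4
  a_1000 = 0.32, a_2000 = 0.78
Formula: NRC = (a250 + a500 + a1000 + a2000) / 4
Sum = 0.63 + 0.4 + 0.32 + 0.78 = 2.13
NRC = 2.13 / 4 = 0.5325
Rounded to nearest 0.05: 0.55

0.55


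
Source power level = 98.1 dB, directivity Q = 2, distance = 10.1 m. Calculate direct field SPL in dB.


Given values:
  Lw = 98.1 dB, Q = 2, r = 10.1 m
Formula: SPL = Lw + 10 * log10(Q / (4 * pi * r^2))
Compute 4 * pi * r^2 = 4 * pi * 10.1^2 = 1281.8955
Compute Q / denom = 2 / 1281.8955 = 0.00156019
Compute 10 * log10(0.00156019) = -28.0682
SPL = 98.1 + (-28.0682) = 70.03

70.03 dB


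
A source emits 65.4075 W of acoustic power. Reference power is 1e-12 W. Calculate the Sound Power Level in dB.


Given values:
  W = 65.4075 W
  W_ref = 1e-12 W
Formula: SWL = 10 * log10(W / W_ref)
Compute ratio: W / W_ref = 65407500000000
Compute log10: log10(65407500000000) = 13.815628
Multiply: SWL = 10 * 13.815628 = 138.16

138.16 dB


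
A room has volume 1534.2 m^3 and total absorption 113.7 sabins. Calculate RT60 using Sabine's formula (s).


Given values:
  V = 1534.2 m^3
  A = 113.7 sabins
Formula: RT60 = 0.161 * V / A
Numerator: 0.161 * 1534.2 = 247.0062
RT60 = 247.0062 / 113.7 = 2.172

2.172 s


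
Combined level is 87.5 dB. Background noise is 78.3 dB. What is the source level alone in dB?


Given values:
  L_total = 87.5 dB, L_bg = 78.3 dB
Formula: L_source = 10 * log10(10^(L_total/10) - 10^(L_bg/10))
Convert to linear:
  10^(87.5/10) = 562341325.1903
  10^(78.3/10) = 67608297.5392
Difference: 562341325.1903 - 67608297.5392 = 494733027.6511
L_source = 10 * log10(494733027.6511) = 86.94

86.94 dB


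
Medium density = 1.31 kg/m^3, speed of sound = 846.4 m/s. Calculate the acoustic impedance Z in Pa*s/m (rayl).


Given values:
  rho = 1.31 kg/m^3
  c = 846.4 m/s
Formula: Z = rho * c
Z = 1.31 * 846.4
Z = 1108.78

1108.78 rayl


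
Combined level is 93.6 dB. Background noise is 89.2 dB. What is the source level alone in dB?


Given values:
  L_total = 93.6 dB, L_bg = 89.2 dB
Formula: L_source = 10 * log10(10^(L_total/10) - 10^(L_bg/10))
Convert to linear:
  10^(93.6/10) = 2290867652.7678
  10^(89.2/10) = 831763771.1027
Difference: 2290867652.7678 - 831763771.1027 = 1459103881.6651
L_source = 10 * log10(1459103881.6651) = 91.64

91.64 dB


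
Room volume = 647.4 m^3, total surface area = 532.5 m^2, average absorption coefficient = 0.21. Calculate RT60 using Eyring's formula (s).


Given values:
  V = 647.4 m^3, S = 532.5 m^2, alpha = 0.21
Formula: RT60 = 0.161 * V / (-S * ln(1 - alpha))
Compute ln(1 - 0.21) = ln(0.79) = -0.235722
Denominator: -532.5 * -0.235722 = 125.522
Numerator: 0.161 * 647.4 = 104.2314
RT60 = 104.2314 / 125.522 = 0.83

0.83 s


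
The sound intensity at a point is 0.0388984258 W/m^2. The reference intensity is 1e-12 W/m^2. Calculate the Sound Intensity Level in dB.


Given values:
  I = 0.0388984258 W/m^2
  I_ref = 1e-12 W/m^2
Formula: SIL = 10 * log10(I / I_ref)
Compute ratio: I / I_ref = 38898425800
Compute log10: log10(38898425800) = 10.589932
Multiply: SIL = 10 * 10.589932 = 105.9

105.9 dB


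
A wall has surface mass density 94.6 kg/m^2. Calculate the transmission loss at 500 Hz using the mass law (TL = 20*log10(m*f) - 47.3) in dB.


Given values:
  m = 94.6 kg/m^2, f = 500 Hz
Formula: TL = 20 * log10(m * f) - 47.3
Compute m * f = 94.6 * 500 = 47300.0
Compute log10(47300.0) = 4.674861
Compute 20 * 4.674861 = 93.4972
TL = 93.4972 - 47.3 = 46.2

46.2 dB


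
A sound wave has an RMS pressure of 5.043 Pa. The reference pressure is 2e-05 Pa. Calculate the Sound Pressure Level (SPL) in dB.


Given values:
  p = 5.043 Pa
  p_ref = 2e-05 Pa
Formula: SPL = 20 * log10(p / p_ref)
Compute ratio: p / p_ref = 5.043 / 2e-05 = 252150
Compute log10: log10(252150) = 5.401659
Multiply: SPL = 20 * 5.401659 = 108.03

108.03 dB


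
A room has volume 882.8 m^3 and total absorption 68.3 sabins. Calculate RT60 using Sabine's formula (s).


Given values:
  V = 882.8 m^3
  A = 68.3 sabins
Formula: RT60 = 0.161 * V / A
Numerator: 0.161 * 882.8 = 142.1308
RT60 = 142.1308 / 68.3 = 2.081

2.081 s


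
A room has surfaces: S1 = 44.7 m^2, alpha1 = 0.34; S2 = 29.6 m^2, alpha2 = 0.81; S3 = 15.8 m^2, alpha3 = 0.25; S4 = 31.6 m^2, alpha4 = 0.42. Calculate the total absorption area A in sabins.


Given surfaces:
  Surface 1: 44.7 * 0.34 = 15.198
  Surface 2: 29.6 * 0.81 = 23.976
  Surface 3: 15.8 * 0.25 = 3.95
  Surface 4: 31.6 * 0.42 = 13.272
Formula: A = sum(Si * alpha_i)
A = 15.198 + 23.976 + 3.95 + 13.272
A = 56.4

56.4 sabins


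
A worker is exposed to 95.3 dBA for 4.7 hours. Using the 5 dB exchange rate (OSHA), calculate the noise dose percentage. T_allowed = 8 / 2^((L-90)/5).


Given values:
  L = 95.3 dBA, T = 4.7 hours
Formula: T_allowed = 8 / 2^((L - 90) / 5)
Compute exponent: (95.3 - 90) / 5 = 1.06
Compute 2^(1.06) = 2.084932
T_allowed = 8 / 2.084932 = 3.837056 hours
Dose = (T / T_allowed) * 100
Dose = (4.7 / 3.837056) * 100 = 122.49

122.49 %


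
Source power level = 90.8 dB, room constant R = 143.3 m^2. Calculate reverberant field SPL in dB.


Given values:
  Lw = 90.8 dB, R = 143.3 m^2
Formula: SPL = Lw + 10 * log10(4 / R)
Compute 4 / R = 4 / 143.3 = 0.027913
Compute 10 * log10(0.027913) = -15.5419
SPL = 90.8 + (-15.5419) = 75.26

75.26 dB


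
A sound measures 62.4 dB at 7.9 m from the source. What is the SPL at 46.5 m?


Given values:
  SPL1 = 62.4 dB, r1 = 7.9 m, r2 = 46.5 m
Formula: SPL2 = SPL1 - 20 * log10(r2 / r1)
Compute ratio: r2 / r1 = 46.5 / 7.9 = 5.8861
Compute log10: log10(5.8861) = 0.769828
Compute drop: 20 * 0.769828 = 15.3966
SPL2 = 62.4 - 15.3966 = 47.0

47.0 dB


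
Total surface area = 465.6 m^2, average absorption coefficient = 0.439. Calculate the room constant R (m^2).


Given values:
  S = 465.6 m^2, alpha = 0.439
Formula: R = S * alpha / (1 - alpha)
Numerator: 465.6 * 0.439 = 204.3984
Denominator: 1 - 0.439 = 0.561
R = 204.3984 / 0.561 = 364.35

364.35 m^2


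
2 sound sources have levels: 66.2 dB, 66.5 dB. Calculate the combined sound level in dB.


Formula: L_total = 10 * log10( sum(10^(Li/10)) )
  Source 1: 10^(66.2/10) = 4168693.8347
  Source 2: 10^(66.5/10) = 4466835.9215
Sum of linear values = 8635529.7562
L_total = 10 * log10(8635529.7562) = 69.36

69.36 dB


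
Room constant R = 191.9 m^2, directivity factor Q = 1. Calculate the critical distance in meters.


Given values:
  R = 191.9 m^2, Q = 1
Formula: d_c = 0.141 * sqrt(Q * R)
Compute Q * R = 1 * 191.9 = 191.9
Compute sqrt(191.9) = 13.8528
d_c = 0.141 * 13.8528 = 1.953

1.953 m


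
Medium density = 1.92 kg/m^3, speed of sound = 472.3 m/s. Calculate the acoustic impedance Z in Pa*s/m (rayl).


Given values:
  rho = 1.92 kg/m^3
  c = 472.3 m/s
Formula: Z = rho * c
Z = 1.92 * 472.3
Z = 906.82

906.82 rayl


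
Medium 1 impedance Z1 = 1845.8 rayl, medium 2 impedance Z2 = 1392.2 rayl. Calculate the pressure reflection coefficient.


Given values:
  Z1 = 1845.8 rayl, Z2 = 1392.2 rayl
Formula: R = (Z2 - Z1) / (Z2 + Z1)
Numerator: Z2 - Z1 = 1392.2 - 1845.8 = -453.6
Denominator: Z2 + Z1 = 1392.2 + 1845.8 = 3238.0
R = -453.6 / 3238.0 = -0.1401

-0.1401


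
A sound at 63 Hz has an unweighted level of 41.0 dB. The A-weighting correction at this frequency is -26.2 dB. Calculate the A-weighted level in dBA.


Given values:
  SPL = 41.0 dB
  A-weighting at 63 Hz = -26.2 dB
Formula: L_A = SPL + A_weight
L_A = 41.0 + (-26.2)
L_A = 14.8

14.8 dBA


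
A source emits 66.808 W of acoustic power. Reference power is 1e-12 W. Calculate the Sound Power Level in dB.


Given values:
  W = 66.808 W
  W_ref = 1e-12 W
Formula: SWL = 10 * log10(W / W_ref)
Compute ratio: W / W_ref = 66808000000000
Compute log10: log10(66808000000000) = 13.824828
Multiply: SWL = 10 * 13.824828 = 138.25

138.25 dB


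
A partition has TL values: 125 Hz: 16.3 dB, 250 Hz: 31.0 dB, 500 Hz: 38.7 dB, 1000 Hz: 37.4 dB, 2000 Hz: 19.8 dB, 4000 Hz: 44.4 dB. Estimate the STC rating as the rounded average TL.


Given TL values at each frequency:
  125 Hz: 16.3 dB
  250 Hz: 31.0 dB
  500 Hz: 38.7 dB
  1000 Hz: 37.4 dB
  2000 Hz: 19.8 dB
  4000 Hz: 44.4 dB
Formula: STC ~ round(average of TL values)
Sum = 16.3 + 31.0 + 38.7 + 37.4 + 19.8 + 44.4 = 187.6
Average = 187.6 / 6 = 31.27
Rounded: 31

31


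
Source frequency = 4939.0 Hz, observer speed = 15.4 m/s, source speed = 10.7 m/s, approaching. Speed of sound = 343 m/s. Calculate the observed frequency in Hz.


Given values:
  f_s = 4939.0 Hz, v_o = 15.4 m/s, v_s = 10.7 m/s
  Direction: approaching
Formula: f_o = f_s * (c + v_o) / (c - v_s)
Numerator: c + v_o = 343 + 15.4 = 358.4
Denominator: c - v_s = 343 - 10.7 = 332.3
f_o = 4939.0 * 358.4 / 332.3 = 5326.93

5326.93 Hz


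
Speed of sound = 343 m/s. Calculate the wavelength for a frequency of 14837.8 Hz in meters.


Given values:
  c = 343 m/s, f = 14837.8 Hz
Formula: lambda = c / f
lambda = 343 / 14837.8
lambda = 0.0231

0.0231 m


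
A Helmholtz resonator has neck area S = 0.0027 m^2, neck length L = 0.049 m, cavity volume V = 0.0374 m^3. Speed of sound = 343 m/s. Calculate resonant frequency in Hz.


Given values:
  S = 0.0027 m^2, L = 0.049 m, V = 0.0374 m^3, c = 343 m/s
Formula: f = (c / (2*pi)) * sqrt(S / (V * L))
Compute V * L = 0.0374 * 0.049 = 0.0018326
Compute S / (V * L) = 0.0027 / 0.0018326 = 1.4733
Compute sqrt(1.4733) = 1.213796
Compute c / (2*pi) = 343 / 6.283185 = 54.590148
f = 54.590148 * 1.213796 = 66.26

66.26 Hz


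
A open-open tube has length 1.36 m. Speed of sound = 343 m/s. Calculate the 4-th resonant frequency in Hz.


Given values:
  Tube type: open-open, L = 1.36 m, c = 343 m/s, n = 4
Formula: f_n = n * c / (2 * L)
Compute 2 * L = 2 * 1.36 = 2.72
f = 4 * 343 / 2.72
f = 504.41

504.41 Hz


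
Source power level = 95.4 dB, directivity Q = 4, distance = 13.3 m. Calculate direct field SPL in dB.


Given values:
  Lw = 95.4 dB, Q = 4, r = 13.3 m
Formula: SPL = Lw + 10 * log10(Q / (4 * pi * r^2))
Compute 4 * pi * r^2 = 4 * pi * 13.3^2 = 2222.8653
Compute Q / denom = 4 / 2222.8653 = 0.00179948
Compute 10 * log10(0.00179948) = -27.4485
SPL = 95.4 + (-27.4485) = 67.95

67.95 dB


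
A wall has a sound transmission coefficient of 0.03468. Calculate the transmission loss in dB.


Given values:
  tau = 0.03468
Formula: TL = 10 * log10(1 / tau)
Compute 1 / tau = 1 / 0.03468 = 28.8351
Compute log10(28.8351) = 1.459921
TL = 10 * 1.459921 = 14.6

14.6 dB


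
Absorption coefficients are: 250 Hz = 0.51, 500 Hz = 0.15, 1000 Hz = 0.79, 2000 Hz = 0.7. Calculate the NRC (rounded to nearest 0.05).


Given values:
  a_250 = 0.51, a_500 = 0.15
  a_1000 = 0.79, a_2000 = 0.7
Formula: NRC = (a250 + a500 + a1000 + a2000) / 4
Sum = 0.51 + 0.15 + 0.79 + 0.7 = 2.15
NRC = 2.15 / 4 = 0.5375
Rounded to nearest 0.05: 0.55

0.55


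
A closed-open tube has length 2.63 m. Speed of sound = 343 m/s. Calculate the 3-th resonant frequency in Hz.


Given values:
  Tube type: closed-open, L = 2.63 m, c = 343 m/s, n = 3
Formula: f_n = (2n - 1) * c / (4 * L)
Compute 2n - 1 = 2*3 - 1 = 5
Compute 4 * L = 4 * 2.63 = 10.52
f = 5 * 343 / 10.52
f = 163.02

163.02 Hz


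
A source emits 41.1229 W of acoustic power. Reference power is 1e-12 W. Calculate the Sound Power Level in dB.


Given values:
  W = 41.1229 W
  W_ref = 1e-12 W
Formula: SWL = 10 * log10(W / W_ref)
Compute ratio: W / W_ref = 41122900000000
Compute log10: log10(41122900000000) = 13.614084
Multiply: SWL = 10 * 13.614084 = 136.14

136.14 dB


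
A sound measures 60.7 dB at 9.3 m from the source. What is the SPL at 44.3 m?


Given values:
  SPL1 = 60.7 dB, r1 = 9.3 m, r2 = 44.3 m
Formula: SPL2 = SPL1 - 20 * log10(r2 / r1)
Compute ratio: r2 / r1 = 44.3 / 9.3 = 4.7634
Compute log10: log10(4.7634) = 0.677917
Compute drop: 20 * 0.677917 = 13.5583
SPL2 = 60.7 - 13.5583 = 47.14

47.14 dB


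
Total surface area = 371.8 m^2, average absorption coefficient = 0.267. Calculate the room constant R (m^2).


Given values:
  S = 371.8 m^2, alpha = 0.267
Formula: R = S * alpha / (1 - alpha)
Numerator: 371.8 * 0.267 = 99.2706
Denominator: 1 - 0.267 = 0.733
R = 99.2706 / 0.733 = 135.43

135.43 m^2


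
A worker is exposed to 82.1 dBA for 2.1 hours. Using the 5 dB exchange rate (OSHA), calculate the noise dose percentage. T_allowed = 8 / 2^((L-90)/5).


Given values:
  L = 82.1 dBA, T = 2.1 hours
Formula: T_allowed = 8 / 2^((L - 90) / 5)
Compute exponent: (82.1 - 90) / 5 = -1.58
Compute 2^(-1.58) = 0.334482
T_allowed = 8 / 0.334482 = 23.91758 hours
Dose = (T / T_allowed) * 100
Dose = (2.1 / 23.91758) * 100 = 8.78

8.78 %


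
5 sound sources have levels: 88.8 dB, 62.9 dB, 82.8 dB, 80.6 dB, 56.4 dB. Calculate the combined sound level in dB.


Formula: L_total = 10 * log10( sum(10^(Li/10)) )
  Source 1: 10^(88.8/10) = 758577575.0292
  Source 2: 10^(62.9/10) = 1949844.5998
  Source 3: 10^(82.8/10) = 190546071.7963
  Source 4: 10^(80.6/10) = 114815362.1497
  Source 5: 10^(56.4/10) = 436515.8322
Sum of linear values = 1066325369.4072
L_total = 10 * log10(1066325369.4072) = 90.28

90.28 dB


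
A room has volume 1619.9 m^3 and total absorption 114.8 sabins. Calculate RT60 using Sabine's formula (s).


Given values:
  V = 1619.9 m^3
  A = 114.8 sabins
Formula: RT60 = 0.161 * V / A
Numerator: 0.161 * 1619.9 = 260.8039
RT60 = 260.8039 / 114.8 = 2.272

2.272 s


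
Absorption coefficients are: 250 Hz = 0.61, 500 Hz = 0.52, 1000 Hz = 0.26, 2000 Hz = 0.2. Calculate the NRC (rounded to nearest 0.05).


Given values:
  a_250 = 0.61, a_500 = 0.52
  a_1000 = 0.26, a_2000 = 0.2
Formula: NRC = (a250 + a500 + a1000 + a2000) / 4
Sum = 0.61 + 0.52 + 0.26 + 0.2 = 1.59
NRC = 1.59 / 4 = 0.3975
Rounded to nearest 0.05: 0.4

0.4


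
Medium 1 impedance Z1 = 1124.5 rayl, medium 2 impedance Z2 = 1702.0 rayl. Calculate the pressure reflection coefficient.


Given values:
  Z1 = 1124.5 rayl, Z2 = 1702.0 rayl
Formula: R = (Z2 - Z1) / (Z2 + Z1)
Numerator: Z2 - Z1 = 1702.0 - 1124.5 = 577.5
Denominator: Z2 + Z1 = 1702.0 + 1124.5 = 2826.5
R = 577.5 / 2826.5 = 0.2043

0.2043


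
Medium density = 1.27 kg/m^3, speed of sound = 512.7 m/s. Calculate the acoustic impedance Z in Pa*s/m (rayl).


Given values:
  rho = 1.27 kg/m^3
  c = 512.7 m/s
Formula: Z = rho * c
Z = 1.27 * 512.7
Z = 651.13

651.13 rayl


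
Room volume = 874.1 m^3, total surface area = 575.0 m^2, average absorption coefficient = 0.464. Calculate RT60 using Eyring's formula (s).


Given values:
  V = 874.1 m^3, S = 575.0 m^2, alpha = 0.464
Formula: RT60 = 0.161 * V / (-S * ln(1 - alpha))
Compute ln(1 - 0.464) = ln(0.536) = -0.623621
Denominator: -575.0 * -0.623621 = 358.5821
Numerator: 0.161 * 874.1 = 140.7301
RT60 = 140.7301 / 358.5821 = 0.392

0.392 s


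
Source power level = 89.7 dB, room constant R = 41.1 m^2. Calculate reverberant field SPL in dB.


Given values:
  Lw = 89.7 dB, R = 41.1 m^2
Formula: SPL = Lw + 10 * log10(4 / R)
Compute 4 / R = 4 / 41.1 = 0.097324
Compute 10 * log10(0.097324) = -10.1178
SPL = 89.7 + (-10.1178) = 79.58

79.58 dB


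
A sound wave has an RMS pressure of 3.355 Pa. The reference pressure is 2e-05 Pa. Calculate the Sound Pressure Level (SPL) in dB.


Given values:
  p = 3.355 Pa
  p_ref = 2e-05 Pa
Formula: SPL = 20 * log10(p / p_ref)
Compute ratio: p / p_ref = 3.355 / 2e-05 = 167750
Compute log10: log10(167750) = 5.224663
Multiply: SPL = 20 * 5.224663 = 104.49

104.49 dB


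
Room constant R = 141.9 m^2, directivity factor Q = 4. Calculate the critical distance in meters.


Given values:
  R = 141.9 m^2, Q = 4
Formula: d_c = 0.141 * sqrt(Q * R)
Compute Q * R = 4 * 141.9 = 567.6
Compute sqrt(567.6) = 23.8244
d_c = 0.141 * 23.8244 = 3.359

3.359 m


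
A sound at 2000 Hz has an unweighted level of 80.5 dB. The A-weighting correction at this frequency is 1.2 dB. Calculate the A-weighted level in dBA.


Given values:
  SPL = 80.5 dB
  A-weighting at 2000 Hz = 1.2 dB
Formula: L_A = SPL + A_weight
L_A = 80.5 + (1.2)
L_A = 81.7

81.7 dBA


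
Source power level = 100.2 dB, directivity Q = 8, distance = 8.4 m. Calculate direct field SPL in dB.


Given values:
  Lw = 100.2 dB, Q = 8, r = 8.4 m
Formula: SPL = Lw + 10 * log10(Q / (4 * pi * r^2))
Compute 4 * pi * r^2 = 4 * pi * 8.4^2 = 886.6831
Compute Q / denom = 8 / 886.6831 = 0.00902239
Compute 10 * log10(0.00902239) = -20.4468
SPL = 100.2 + (-20.4468) = 79.75

79.75 dB


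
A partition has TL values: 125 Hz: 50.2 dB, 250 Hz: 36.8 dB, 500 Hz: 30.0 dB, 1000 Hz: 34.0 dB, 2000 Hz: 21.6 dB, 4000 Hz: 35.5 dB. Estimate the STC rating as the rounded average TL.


Given TL values at each frequency:
  125 Hz: 50.2 dB
  250 Hz: 36.8 dB
  500 Hz: 30.0 dB
  1000 Hz: 34.0 dB
  2000 Hz: 21.6 dB
  4000 Hz: 35.5 dB
Formula: STC ~ round(average of TL values)
Sum = 50.2 + 36.8 + 30.0 + 34.0 + 21.6 + 35.5 = 208.1
Average = 208.1 / 6 = 34.68
Rounded: 35

35


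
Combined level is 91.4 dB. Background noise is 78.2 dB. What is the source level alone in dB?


Given values:
  L_total = 91.4 dB, L_bg = 78.2 dB
Formula: L_source = 10 * log10(10^(L_total/10) - 10^(L_bg/10))
Convert to linear:
  10^(91.4/10) = 1380384264.6029
  10^(78.2/10) = 66069344.8008
Difference: 1380384264.6029 - 66069344.8008 = 1314314919.8021
L_source = 10 * log10(1314314919.8021) = 91.19

91.19 dB


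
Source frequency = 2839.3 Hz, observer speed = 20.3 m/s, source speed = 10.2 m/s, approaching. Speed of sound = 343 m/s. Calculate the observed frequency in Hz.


Given values:
  f_s = 2839.3 Hz, v_o = 20.3 m/s, v_s = 10.2 m/s
  Direction: approaching
Formula: f_o = f_s * (c + v_o) / (c - v_s)
Numerator: c + v_o = 343 + 20.3 = 363.3
Denominator: c - v_s = 343 - 10.2 = 332.8
f_o = 2839.3 * 363.3 / 332.8 = 3099.51

3099.51 Hz


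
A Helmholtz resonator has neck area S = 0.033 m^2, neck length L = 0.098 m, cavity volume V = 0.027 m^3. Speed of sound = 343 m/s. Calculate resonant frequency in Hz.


Given values:
  S = 0.033 m^2, L = 0.098 m, V = 0.027 m^3, c = 343 m/s
Formula: f = (c / (2*pi)) * sqrt(S / (V * L))
Compute V * L = 0.027 * 0.098 = 0.002646
Compute S / (V * L) = 0.033 / 0.002646 = 12.4717
Compute sqrt(12.4717) = 3.531529
Compute c / (2*pi) = 343 / 6.283185 = 54.590148
f = 54.590148 * 3.531529 = 192.79

192.79 Hz


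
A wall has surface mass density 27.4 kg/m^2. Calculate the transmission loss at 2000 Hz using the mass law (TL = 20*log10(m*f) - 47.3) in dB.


Given values:
  m = 27.4 kg/m^2, f = 2000 Hz
Formula: TL = 20 * log10(m * f) - 47.3
Compute m * f = 27.4 * 2000 = 54800.0
Compute log10(54800.0) = 4.738781
Compute 20 * 4.738781 = 94.7756
TL = 94.7756 - 47.3 = 47.48

47.48 dB


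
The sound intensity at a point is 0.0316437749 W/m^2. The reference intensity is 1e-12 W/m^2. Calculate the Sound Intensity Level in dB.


Given values:
  I = 0.0316437749 W/m^2
  I_ref = 1e-12 W/m^2
Formula: SIL = 10 * log10(I / I_ref)
Compute ratio: I / I_ref = 31643774900
Compute log10: log10(31643774900) = 10.500288
Multiply: SIL = 10 * 10.500288 = 105.0

105.0 dB


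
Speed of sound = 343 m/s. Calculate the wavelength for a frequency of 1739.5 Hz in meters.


Given values:
  c = 343 m/s, f = 1739.5 Hz
Formula: lambda = c / f
lambda = 343 / 1739.5
lambda = 0.1972

0.1972 m


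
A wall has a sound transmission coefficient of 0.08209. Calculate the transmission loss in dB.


Given values:
  tau = 0.08209
Formula: TL = 10 * log10(1 / tau)
Compute 1 / tau = 1 / 0.08209 = 12.1818
Compute log10(12.1818) = 1.085711
TL = 10 * 1.085711 = 10.86

10.86 dB


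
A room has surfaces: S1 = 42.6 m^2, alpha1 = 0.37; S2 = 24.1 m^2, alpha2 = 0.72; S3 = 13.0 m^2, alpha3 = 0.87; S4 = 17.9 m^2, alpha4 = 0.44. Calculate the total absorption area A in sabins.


Given surfaces:
  Surface 1: 42.6 * 0.37 = 15.762
  Surface 2: 24.1 * 0.72 = 17.352
  Surface 3: 13.0 * 0.87 = 11.31
  Surface 4: 17.9 * 0.44 = 7.876
Formula: A = sum(Si * alpha_i)
A = 15.762 + 17.352 + 11.31 + 7.876
A = 52.3

52.3 sabins


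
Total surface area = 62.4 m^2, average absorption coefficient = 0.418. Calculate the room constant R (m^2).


Given values:
  S = 62.4 m^2, alpha = 0.418
Formula: R = S * alpha / (1 - alpha)
Numerator: 62.4 * 0.418 = 26.0832
Denominator: 1 - 0.418 = 0.582
R = 26.0832 / 0.582 = 44.82

44.82 m^2


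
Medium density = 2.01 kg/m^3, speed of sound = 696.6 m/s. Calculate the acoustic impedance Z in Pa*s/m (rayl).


Given values:
  rho = 2.01 kg/m^3
  c = 696.6 m/s
Formula: Z = rho * c
Z = 2.01 * 696.6
Z = 1400.17

1400.17 rayl


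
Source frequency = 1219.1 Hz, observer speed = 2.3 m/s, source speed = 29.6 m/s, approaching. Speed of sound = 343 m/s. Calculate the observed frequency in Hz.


Given values:
  f_s = 1219.1 Hz, v_o = 2.3 m/s, v_s = 29.6 m/s
  Direction: approaching
Formula: f_o = f_s * (c + v_o) / (c - v_s)
Numerator: c + v_o = 343 + 2.3 = 345.3
Denominator: c - v_s = 343 - 29.6 = 313.4
f_o = 1219.1 * 345.3 / 313.4 = 1343.19

1343.19 Hz


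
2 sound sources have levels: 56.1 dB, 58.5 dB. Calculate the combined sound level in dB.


Formula: L_total = 10 * log10( sum(10^(Li/10)) )
  Source 1: 10^(56.1/10) = 407380.2778
  Source 2: 10^(58.5/10) = 707945.7844
Sum of linear values = 1115326.0622
L_total = 10 * log10(1115326.0622) = 60.47

60.47 dB


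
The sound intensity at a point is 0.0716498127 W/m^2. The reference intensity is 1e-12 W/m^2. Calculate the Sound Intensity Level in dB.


Given values:
  I = 0.0716498127 W/m^2
  I_ref = 1e-12 W/m^2
Formula: SIL = 10 * log10(I / I_ref)
Compute ratio: I / I_ref = 71649812700
Compute log10: log10(71649812700) = 10.855215
Multiply: SIL = 10 * 10.855215 = 108.55

108.55 dB


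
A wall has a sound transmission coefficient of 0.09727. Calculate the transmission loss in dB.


Given values:
  tau = 0.09727
Formula: TL = 10 * log10(1 / tau)
Compute 1 / tau = 1 / 0.09727 = 10.2807
Compute log10(10.2807) = 1.012023
TL = 10 * 1.012023 = 10.12

10.12 dB


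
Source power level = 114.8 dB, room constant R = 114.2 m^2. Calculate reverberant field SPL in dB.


Given values:
  Lw = 114.8 dB, R = 114.2 m^2
Formula: SPL = Lw + 10 * log10(4 / R)
Compute 4 / R = 4 / 114.2 = 0.035026
Compute 10 * log10(0.035026) = -14.5561
SPL = 114.8 + (-14.5561) = 100.24

100.24 dB


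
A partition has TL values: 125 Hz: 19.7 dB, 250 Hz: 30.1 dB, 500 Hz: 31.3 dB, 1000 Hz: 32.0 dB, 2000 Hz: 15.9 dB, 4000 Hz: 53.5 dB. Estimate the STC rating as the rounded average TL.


Given TL values at each frequency:
  125 Hz: 19.7 dB
  250 Hz: 30.1 dB
  500 Hz: 31.3 dB
  1000 Hz: 32.0 dB
  2000 Hz: 15.9 dB
  4000 Hz: 53.5 dB
Formula: STC ~ round(average of TL values)
Sum = 19.7 + 30.1 + 31.3 + 32.0 + 15.9 + 53.5 = 182.5
Average = 182.5 / 6 = 30.42
Rounded: 30

30


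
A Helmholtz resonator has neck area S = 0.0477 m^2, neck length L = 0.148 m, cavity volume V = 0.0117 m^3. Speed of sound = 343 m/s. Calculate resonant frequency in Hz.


Given values:
  S = 0.0477 m^2, L = 0.148 m, V = 0.0117 m^3, c = 343 m/s
Formula: f = (c / (2*pi)) * sqrt(S / (V * L))
Compute V * L = 0.0117 * 0.148 = 0.0017316
Compute S / (V * L) = 0.0477 / 0.0017316 = 27.5468
Compute sqrt(27.5468) = 5.248505
Compute c / (2*pi) = 343 / 6.283185 = 54.590148
f = 54.590148 * 5.248505 = 286.52

286.52 Hz


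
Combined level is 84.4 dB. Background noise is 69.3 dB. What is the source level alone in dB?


Given values:
  L_total = 84.4 dB, L_bg = 69.3 dB
Formula: L_source = 10 * log10(10^(L_total/10) - 10^(L_bg/10))
Convert to linear:
  10^(84.4/10) = 275422870.3338
  10^(69.3/10) = 8511380.382
Difference: 275422870.3338 - 8511380.382 = 266911489.9518
L_source = 10 * log10(266911489.9518) = 84.26

84.26 dB


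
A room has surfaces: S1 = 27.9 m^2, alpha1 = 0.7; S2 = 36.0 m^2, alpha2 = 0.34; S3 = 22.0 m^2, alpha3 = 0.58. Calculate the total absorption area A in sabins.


Given surfaces:
  Surface 1: 27.9 * 0.7 = 19.53
  Surface 2: 36.0 * 0.34 = 12.24
  Surface 3: 22.0 * 0.58 = 12.76
Formula: A = sum(Si * alpha_i)
A = 19.53 + 12.24 + 12.76
A = 44.53

44.53 sabins


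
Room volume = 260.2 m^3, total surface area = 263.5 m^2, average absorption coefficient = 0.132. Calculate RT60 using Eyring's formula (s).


Given values:
  V = 260.2 m^3, S = 263.5 m^2, alpha = 0.132
Formula: RT60 = 0.161 * V / (-S * ln(1 - alpha))
Compute ln(1 - 0.132) = ln(0.868) = -0.141564
Denominator: -263.5 * -0.141564 = 37.3021
Numerator: 0.161 * 260.2 = 41.8922
RT60 = 41.8922 / 37.3021 = 1.123

1.123 s


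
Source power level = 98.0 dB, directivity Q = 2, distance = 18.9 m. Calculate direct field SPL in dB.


Given values:
  Lw = 98.0 dB, Q = 2, r = 18.9 m
Formula: SPL = Lw + 10 * log10(Q / (4 * pi * r^2))
Compute 4 * pi * r^2 = 4 * pi * 18.9^2 = 4488.8332
Compute Q / denom = 2 / 4488.8332 = 0.00044555
Compute 10 * log10(0.00044555) = -33.511
SPL = 98.0 + (-33.511) = 64.49

64.49 dB


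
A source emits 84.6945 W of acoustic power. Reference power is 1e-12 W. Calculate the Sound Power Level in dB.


Given values:
  W = 84.6945 W
  W_ref = 1e-12 W
Formula: SWL = 10 * log10(W / W_ref)
Compute ratio: W / W_ref = 84694500000000
Compute log10: log10(84694500000000) = 13.927855
Multiply: SWL = 10 * 13.927855 = 139.28

139.28 dB


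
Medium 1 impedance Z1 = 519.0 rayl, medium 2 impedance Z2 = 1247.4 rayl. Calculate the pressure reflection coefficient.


Given values:
  Z1 = 519.0 rayl, Z2 = 1247.4 rayl
Formula: R = (Z2 - Z1) / (Z2 + Z1)
Numerator: Z2 - Z1 = 1247.4 - 519.0 = 728.4
Denominator: Z2 + Z1 = 1247.4 + 519.0 = 1766.4
R = 728.4 / 1766.4 = 0.4124

0.4124


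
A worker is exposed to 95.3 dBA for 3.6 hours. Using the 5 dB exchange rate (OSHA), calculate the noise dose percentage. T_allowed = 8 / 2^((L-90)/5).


Given values:
  L = 95.3 dBA, T = 3.6 hours
Formula: T_allowed = 8 / 2^((L - 90) / 5)
Compute exponent: (95.3 - 90) / 5 = 1.06
Compute 2^(1.06) = 2.084932
T_allowed = 8 / 2.084932 = 3.837056 hours
Dose = (T / T_allowed) * 100
Dose = (3.6 / 3.837056) * 100 = 93.82

93.82 %


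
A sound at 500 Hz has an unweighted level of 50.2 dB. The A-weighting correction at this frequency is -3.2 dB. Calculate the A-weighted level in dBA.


Given values:
  SPL = 50.2 dB
  A-weighting at 500 Hz = -3.2 dB
Formula: L_A = SPL + A_weight
L_A = 50.2 + (-3.2)
L_A = 47.0

47.0 dBA


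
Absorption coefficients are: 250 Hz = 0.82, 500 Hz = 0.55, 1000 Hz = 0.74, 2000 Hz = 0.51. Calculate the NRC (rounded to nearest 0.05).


Given values:
  a_250 = 0.82, a_500 = 0.55
  a_1000 = 0.74, a_2000 = 0.51
Formula: NRC = (a250 + a500 + a1000 + a2000) / 4
Sum = 0.82 + 0.55 + 0.74 + 0.51 = 2.62
NRC = 2.62 / 4 = 0.655
Rounded to nearest 0.05: 0.65

0.65


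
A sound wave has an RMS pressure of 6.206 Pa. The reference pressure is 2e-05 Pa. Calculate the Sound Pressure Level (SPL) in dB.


Given values:
  p = 6.206 Pa
  p_ref = 2e-05 Pa
Formula: SPL = 20 * log10(p / p_ref)
Compute ratio: p / p_ref = 6.206 / 2e-05 = 310300
Compute log10: log10(310300) = 5.491782
Multiply: SPL = 20 * 5.491782 = 109.84

109.84 dB


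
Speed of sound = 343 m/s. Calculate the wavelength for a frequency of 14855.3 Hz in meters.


Given values:
  c = 343 m/s, f = 14855.3 Hz
Formula: lambda = c / f
lambda = 343 / 14855.3
lambda = 0.0231

0.0231 m


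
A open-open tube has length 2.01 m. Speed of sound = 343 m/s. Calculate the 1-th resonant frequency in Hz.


Given values:
  Tube type: open-open, L = 2.01 m, c = 343 m/s, n = 1
Formula: f_n = n * c / (2 * L)
Compute 2 * L = 2 * 2.01 = 4.02
f = 1 * 343 / 4.02
f = 85.32

85.32 Hz


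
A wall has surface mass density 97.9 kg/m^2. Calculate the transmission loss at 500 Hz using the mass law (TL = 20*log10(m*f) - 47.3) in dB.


Given values:
  m = 97.9 kg/m^2, f = 500 Hz
Formula: TL = 20 * log10(m * f) - 47.3
Compute m * f = 97.9 * 500 = 48950.0
Compute log10(48950.0) = 4.689753
Compute 20 * 4.689753 = 93.7951
TL = 93.7951 - 47.3 = 46.5

46.5 dB


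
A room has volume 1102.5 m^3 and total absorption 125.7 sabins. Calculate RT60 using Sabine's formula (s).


Given values:
  V = 1102.5 m^3
  A = 125.7 sabins
Formula: RT60 = 0.161 * V / A
Numerator: 0.161 * 1102.5 = 177.5025
RT60 = 177.5025 / 125.7 = 1.412

1.412 s


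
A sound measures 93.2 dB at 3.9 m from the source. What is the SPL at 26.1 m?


Given values:
  SPL1 = 93.2 dB, r1 = 3.9 m, r2 = 26.1 m
Formula: SPL2 = SPL1 - 20 * log10(r2 / r1)
Compute ratio: r2 / r1 = 26.1 / 3.9 = 6.6923
Compute log10: log10(6.6923) = 0.825575
Compute drop: 20 * 0.825575 = 16.5115
SPL2 = 93.2 - 16.5115 = 76.69

76.69 dB


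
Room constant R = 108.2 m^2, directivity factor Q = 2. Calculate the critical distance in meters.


Given values:
  R = 108.2 m^2, Q = 2
Formula: d_c = 0.141 * sqrt(Q * R)
Compute Q * R = 2 * 108.2 = 216.4
Compute sqrt(216.4) = 14.7105
d_c = 0.141 * 14.7105 = 2.074

2.074 m


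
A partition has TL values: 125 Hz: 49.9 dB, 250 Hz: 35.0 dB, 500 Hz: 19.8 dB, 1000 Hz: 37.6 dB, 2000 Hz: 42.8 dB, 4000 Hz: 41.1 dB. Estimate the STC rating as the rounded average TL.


Given TL values at each frequency:
  125 Hz: 49.9 dB
  250 Hz: 35.0 dB
  500 Hz: 19.8 dB
  1000 Hz: 37.6 dB
  2000 Hz: 42.8 dB
  4000 Hz: 41.1 dB
Formula: STC ~ round(average of TL values)
Sum = 49.9 + 35.0 + 19.8 + 37.6 + 42.8 + 41.1 = 226.2
Average = 226.2 / 6 = 37.7
Rounded: 38

38


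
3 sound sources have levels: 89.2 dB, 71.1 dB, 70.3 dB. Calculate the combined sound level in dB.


Formula: L_total = 10 * log10( sum(10^(Li/10)) )
  Source 1: 10^(89.2/10) = 831763771.1027
  Source 2: 10^(71.1/10) = 12882495.5169
  Source 3: 10^(70.3/10) = 10715193.0524
Sum of linear values = 855361459.672
L_total = 10 * log10(855361459.672) = 89.32

89.32 dB


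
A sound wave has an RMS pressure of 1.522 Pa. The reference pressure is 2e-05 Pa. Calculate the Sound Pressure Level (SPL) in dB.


Given values:
  p = 1.522 Pa
  p_ref = 2e-05 Pa
Formula: SPL = 20 * log10(p / p_ref)
Compute ratio: p / p_ref = 1.522 / 2e-05 = 76100
Compute log10: log10(76100) = 4.881385
Multiply: SPL = 20 * 4.881385 = 97.63

97.63 dB


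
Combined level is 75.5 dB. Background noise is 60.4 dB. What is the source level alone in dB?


Given values:
  L_total = 75.5 dB, L_bg = 60.4 dB
Formula: L_source = 10 * log10(10^(L_total/10) - 10^(L_bg/10))
Convert to linear:
  10^(75.5/10) = 35481338.9234
  10^(60.4/10) = 1096478.1961
Difference: 35481338.9234 - 1096478.1961 = 34384860.7273
L_source = 10 * log10(34384860.7273) = 75.36

75.36 dB


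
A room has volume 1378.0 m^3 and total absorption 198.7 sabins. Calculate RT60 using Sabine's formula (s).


Given values:
  V = 1378.0 m^3
  A = 198.7 sabins
Formula: RT60 = 0.161 * V / A
Numerator: 0.161 * 1378.0 = 221.858
RT60 = 221.858 / 198.7 = 1.117

1.117 s


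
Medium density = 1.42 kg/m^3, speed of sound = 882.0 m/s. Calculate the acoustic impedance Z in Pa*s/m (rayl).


Given values:
  rho = 1.42 kg/m^3
  c = 882.0 m/s
Formula: Z = rho * c
Z = 1.42 * 882.0
Z = 1252.44

1252.44 rayl


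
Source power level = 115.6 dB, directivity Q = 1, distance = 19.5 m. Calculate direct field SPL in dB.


Given values:
  Lw = 115.6 dB, Q = 1, r = 19.5 m
Formula: SPL = Lw + 10 * log10(Q / (4 * pi * r^2))
Compute 4 * pi * r^2 = 4 * pi * 19.5^2 = 4778.3624
Compute Q / denom = 1 / 4778.3624 = 0.00020928
Compute 10 * log10(0.00020928) = -36.7927
SPL = 115.6 + (-36.7927) = 78.81

78.81 dB


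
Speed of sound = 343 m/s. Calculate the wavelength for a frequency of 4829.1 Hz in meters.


Given values:
  c = 343 m/s, f = 4829.1 Hz
Formula: lambda = c / f
lambda = 343 / 4829.1
lambda = 0.071

0.071 m


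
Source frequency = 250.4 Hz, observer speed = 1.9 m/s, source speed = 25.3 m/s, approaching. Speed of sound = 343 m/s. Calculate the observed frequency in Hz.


Given values:
  f_s = 250.4 Hz, v_o = 1.9 m/s, v_s = 25.3 m/s
  Direction: approaching
Formula: f_o = f_s * (c + v_o) / (c - v_s)
Numerator: c + v_o = 343 + 1.9 = 344.9
Denominator: c - v_s = 343 - 25.3 = 317.7
f_o = 250.4 * 344.9 / 317.7 = 271.84

271.84 Hz


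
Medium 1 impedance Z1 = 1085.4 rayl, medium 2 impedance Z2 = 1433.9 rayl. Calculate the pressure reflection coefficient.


Given values:
  Z1 = 1085.4 rayl, Z2 = 1433.9 rayl
Formula: R = (Z2 - Z1) / (Z2 + Z1)
Numerator: Z2 - Z1 = 1433.9 - 1085.4 = 348.5
Denominator: Z2 + Z1 = 1433.9 + 1085.4 = 2519.3
R = 348.5 / 2519.3 = 0.1383

0.1383


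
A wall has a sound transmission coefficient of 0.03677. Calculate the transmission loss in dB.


Given values:
  tau = 0.03677
Formula: TL = 10 * log10(1 / tau)
Compute 1 / tau = 1 / 0.03677 = 27.1961
Compute log10(27.1961) = 1.434507
TL = 10 * 1.434507 = 14.35

14.35 dB


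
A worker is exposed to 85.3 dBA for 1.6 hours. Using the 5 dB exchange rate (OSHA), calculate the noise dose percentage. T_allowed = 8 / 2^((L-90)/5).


Given values:
  L = 85.3 dBA, T = 1.6 hours
Formula: T_allowed = 8 / 2^((L - 90) / 5)
Compute exponent: (85.3 - 90) / 5 = -0.94
Compute 2^(-0.94) = 0.521233
T_allowed = 8 / 0.521233 = 15.348222 hours
Dose = (T / T_allowed) * 100
Dose = (1.6 / 15.348222) * 100 = 10.42

10.42 %


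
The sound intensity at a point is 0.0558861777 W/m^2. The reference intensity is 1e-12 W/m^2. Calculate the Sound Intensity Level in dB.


Given values:
  I = 0.0558861777 W/m^2
  I_ref = 1e-12 W/m^2
Formula: SIL = 10 * log10(I / I_ref)
Compute ratio: I / I_ref = 55886177700
Compute log10: log10(55886177700) = 10.747304
Multiply: SIL = 10 * 10.747304 = 107.47

107.47 dB


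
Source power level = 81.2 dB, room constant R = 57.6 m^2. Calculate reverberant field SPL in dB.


Given values:
  Lw = 81.2 dB, R = 57.6 m^2
Formula: SPL = Lw + 10 * log10(4 / R)
Compute 4 / R = 4 / 57.6 = 0.069444
Compute 10 * log10(0.069444) = -11.5837
SPL = 81.2 + (-11.5837) = 69.62

69.62 dB


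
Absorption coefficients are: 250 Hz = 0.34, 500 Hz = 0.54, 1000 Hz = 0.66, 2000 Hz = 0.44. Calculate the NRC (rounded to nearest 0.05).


Given values:
  a_250 = 0.34, a_500 = 0.54
  a_1000 = 0.66, a_2000 = 0.44
Formula: NRC = (a250 + a500 + a1000 + a2000) / 4
Sum = 0.34 + 0.54 + 0.66 + 0.44 = 1.98
NRC = 1.98 / 4 = 0.495
Rounded to nearest 0.05: 0.5

0.5


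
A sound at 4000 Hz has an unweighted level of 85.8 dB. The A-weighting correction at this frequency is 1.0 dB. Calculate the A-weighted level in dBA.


Given values:
  SPL = 85.8 dB
  A-weighting at 4000 Hz = 1.0 dB
Formula: L_A = SPL + A_weight
L_A = 85.8 + (1.0)
L_A = 86.8

86.8 dBA


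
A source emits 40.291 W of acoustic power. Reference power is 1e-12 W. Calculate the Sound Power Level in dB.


Given values:
  W = 40.291 W
  W_ref = 1e-12 W
Formula: SWL = 10 * log10(W / W_ref)
Compute ratio: W / W_ref = 40291000000000
Compute log10: log10(40291000000000) = 13.605208
Multiply: SWL = 10 * 13.605208 = 136.05

136.05 dB
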